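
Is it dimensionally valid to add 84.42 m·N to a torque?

Yes

Expand each in SI base units:
  84.42 m·N:  N·m = kg·m·s⁻²·m = kg·m²·s⁻²
  a torque:  [torque] = kg·m²·s⁻²
Both are kg·m²·s⁻², so they have the same dimensions and can be added.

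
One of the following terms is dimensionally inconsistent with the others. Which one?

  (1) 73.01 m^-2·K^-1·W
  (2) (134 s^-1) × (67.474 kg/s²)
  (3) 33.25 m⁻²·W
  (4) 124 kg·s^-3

(1)

Work out the base dimensions of each:
  (1) W·m⁻²·K⁻¹ = J·s⁻¹·m⁻²·K⁻¹ = kg·s⁻³·K⁻¹
  (2) [s⁻¹] · [kg·s⁻²] = kg·s⁻³
  (3) W·m⁻² = J·s⁻¹·m⁻² = kg·s⁻³
  (4) kg·s⁻³
All reduce to kg·s⁻³ except (1), which is kg·s⁻³·K⁻¹.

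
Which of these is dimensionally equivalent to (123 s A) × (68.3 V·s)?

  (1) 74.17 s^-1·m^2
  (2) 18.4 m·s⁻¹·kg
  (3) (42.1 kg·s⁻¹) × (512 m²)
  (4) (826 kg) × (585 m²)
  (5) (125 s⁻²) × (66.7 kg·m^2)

Reference: [s·A] · [kg·m²·s⁻²·A⁻¹] = kg·m²·s⁻¹.
Each option:
  (1) m²·s⁻¹
  (2) kg·m·s⁻¹
  (3) [kg·s⁻¹] · [m²] = kg·m²·s⁻¹  ← same
  (4) [kg] · [m²] = kg·m²
  (5) [s⁻²] · [kg·m²] = kg·m²·s⁻²
Only (3) matches kg·m²·s⁻¹.

(3)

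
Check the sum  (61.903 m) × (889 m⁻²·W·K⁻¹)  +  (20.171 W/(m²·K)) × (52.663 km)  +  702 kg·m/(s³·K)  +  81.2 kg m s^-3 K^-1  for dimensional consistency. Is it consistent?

Work out the base dimensions of each:
  (61.903 m) × (889 m⁻²·W·K⁻¹):  [m] · [kg·s⁻³·K⁻¹] = kg·m·s⁻³·K⁻¹
  (20.171 W/(m²·K)) × (52.663 km):  [kg·s⁻³·K⁻¹] · [m] = kg·m·s⁻³·K⁻¹
  702 kg·m/(s³·K):  kg·m·s⁻³·K⁻¹
  81.2 kg m s^-3 K^-1:  kg·m·s⁻³·K⁻¹
Every term reduces to kg·m·s⁻³·K⁻¹.

Yes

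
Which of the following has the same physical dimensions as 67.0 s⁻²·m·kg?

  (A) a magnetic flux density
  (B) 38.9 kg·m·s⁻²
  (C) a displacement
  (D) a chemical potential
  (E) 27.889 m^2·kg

(B)

Reference: kg·m·s⁻².
Each option:
  (A) [magnetic flux density] = kg·s⁻²·A⁻¹
  (B) kg·m·s⁻²  ← same
  (C) [displacement] = m
  (D) [chemical potential] = kg·m²·s⁻²·mol⁻¹
  (E) kg·m²
Only (B) matches kg·m·s⁻².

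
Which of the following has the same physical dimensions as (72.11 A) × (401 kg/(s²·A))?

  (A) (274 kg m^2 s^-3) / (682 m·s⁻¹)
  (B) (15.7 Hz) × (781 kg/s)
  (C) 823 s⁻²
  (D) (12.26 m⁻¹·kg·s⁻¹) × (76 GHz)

(B)

Reference: [A] · [kg·s⁻²·A⁻¹] = kg·s⁻².
Each option:
  (A) [kg·m²·s⁻³] / [m·s⁻¹] = kg·m·s⁻²
  (B) [s⁻¹] · [kg·s⁻¹] = kg·s⁻²  ← same
  (C) s⁻²
  (D) [kg·m⁻¹·s⁻¹] · [s⁻¹] = kg·m⁻¹·s⁻²
Only (B) matches kg·s⁻².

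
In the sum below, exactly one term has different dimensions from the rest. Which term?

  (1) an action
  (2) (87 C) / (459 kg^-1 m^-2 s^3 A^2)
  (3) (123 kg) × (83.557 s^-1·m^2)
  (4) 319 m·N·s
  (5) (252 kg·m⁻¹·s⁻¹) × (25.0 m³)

Expand each in SI base units:
  (1) [action] = kg·m²·s⁻¹
  (2) [s·A] / [kg⁻¹·m⁻²·s³·A²] = kg·m²·s⁻²·A⁻¹
  (3) [kg] · [m²·s⁻¹] = kg·m²·s⁻¹
  (4) N·m·s = kg·m·s⁻²·m·s = kg·m²·s⁻¹
  (5) [kg·m⁻¹·s⁻¹] · [m³] = kg·m²·s⁻¹
All reduce to kg·m²·s⁻¹ except (2), which is kg·m²·s⁻²·A⁻¹.

(2)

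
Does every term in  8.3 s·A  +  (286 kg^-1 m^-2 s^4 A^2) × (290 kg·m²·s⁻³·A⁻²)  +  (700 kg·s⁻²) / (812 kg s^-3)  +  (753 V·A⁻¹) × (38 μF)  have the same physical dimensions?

No

Reduce each to base SI dimensions:
  8.3 s·A:  A·s = s·A
  (286 kg^-1 m^-2 s^4 A^2) × (290 kg·m²·s⁻³·A⁻²):  [kg⁻¹·m⁻²·s⁴·A²] · [kg·m²·s⁻³·A⁻²] = s
  (700 kg·s⁻²) / (812 kg s^-3):  [kg·s⁻²] / [kg·s⁻³] = s
  (753 V·A⁻¹) × (38 μF):  [kg·m²·s⁻³·A⁻²] · [kg⁻¹·m⁻²·s⁴·A²] = s
The terms do not share a single dimension (s vs s·A).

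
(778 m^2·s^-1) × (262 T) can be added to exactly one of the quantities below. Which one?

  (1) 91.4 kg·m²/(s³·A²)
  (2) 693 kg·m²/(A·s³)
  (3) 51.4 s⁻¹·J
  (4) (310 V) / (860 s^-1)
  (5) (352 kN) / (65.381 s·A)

(2)

Reference: [m²·s⁻¹] · [kg·s⁻²·A⁻¹] = kg·m²·s⁻³·A⁻¹.
Each option:
  (1) kg·m²·s⁻³·A⁻²
  (2) kg·m²·s⁻³·A⁻¹  ← same
  (3) J·s⁻¹ = N·m·s⁻¹ = kg·m²·s⁻³
  (4) [kg·m²·s⁻³·A⁻¹] / [s⁻¹] = kg·m²·s⁻²·A⁻¹
  (5) [kg·m·s⁻²] / [s·A] = kg·m·s⁻³·A⁻¹
Only (2) matches kg·m²·s⁻³·A⁻¹.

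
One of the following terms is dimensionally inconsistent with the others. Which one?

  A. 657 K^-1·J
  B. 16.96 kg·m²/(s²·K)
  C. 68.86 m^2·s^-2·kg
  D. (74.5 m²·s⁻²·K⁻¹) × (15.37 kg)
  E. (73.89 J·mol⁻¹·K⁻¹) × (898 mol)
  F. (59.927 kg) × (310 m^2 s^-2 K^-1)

C.

Expand each in SI base units:
  A. J·K⁻¹ = N·m·K⁻¹ = kg·m²·s⁻²·K⁻¹
  B. kg·m²·s⁻²·K⁻¹
  C. kg·m²·s⁻²
  D. [m²·s⁻²·K⁻¹] · [kg] = kg·m²·s⁻²·K⁻¹
  E. [kg·m²·s⁻²·K⁻¹·mol⁻¹] · [mol] = kg·m²·s⁻²·K⁻¹
  F. [kg] · [m²·s⁻²·K⁻¹] = kg·m²·s⁻²·K⁻¹
All reduce to kg·m²·s⁻²·K⁻¹ except C., which is kg·m²·s⁻².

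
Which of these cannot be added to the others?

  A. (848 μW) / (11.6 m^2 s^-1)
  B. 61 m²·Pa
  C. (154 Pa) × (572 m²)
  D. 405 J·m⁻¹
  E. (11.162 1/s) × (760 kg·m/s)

Dimensions:
  A. [kg·m²·s⁻³] / [m²·s⁻¹] = kg·s⁻²
  B. Pa·m² = N·m⁻²·m² = kg·m·s⁻²
  C. [kg·m⁻¹·s⁻²] · [m²] = kg·m·s⁻²
  D. J·m⁻¹ = N·m·m⁻¹ = kg·m·s⁻²
  E. [s⁻¹] · [kg·m·s⁻¹] = kg·m·s⁻²
All reduce to kg·m·s⁻² except A., which is kg·s⁻².

A.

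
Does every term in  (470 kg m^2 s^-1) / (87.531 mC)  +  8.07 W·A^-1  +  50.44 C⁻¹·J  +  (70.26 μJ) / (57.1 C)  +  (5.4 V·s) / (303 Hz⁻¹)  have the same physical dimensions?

Expand each in SI base units:
  (470 kg m^2 s^-1) / (87.531 mC):  [kg·m²·s⁻¹] / [s·A] = kg·m²·s⁻²·A⁻¹
  8.07 W·A^-1:  W·A⁻¹ = J·s⁻¹·A⁻¹ = kg·m²·s⁻³·A⁻¹
  50.44 C⁻¹·J:  J·C⁻¹ = N·m·(s·A)⁻¹ = kg·m²·s⁻³·A⁻¹
  (70.26 μJ) / (57.1 C):  [kg·m²·s⁻²] / [s·A] = kg·m²·s⁻³·A⁻¹
  (5.4 V·s) / (303 Hz⁻¹):  [kg·m²·s⁻²·A⁻¹] / [s] = kg·m²·s⁻³·A⁻¹
The terms do not share a single dimension (kg·m²·s⁻²·A⁻¹ vs kg·m²·s⁻³·A⁻¹).

No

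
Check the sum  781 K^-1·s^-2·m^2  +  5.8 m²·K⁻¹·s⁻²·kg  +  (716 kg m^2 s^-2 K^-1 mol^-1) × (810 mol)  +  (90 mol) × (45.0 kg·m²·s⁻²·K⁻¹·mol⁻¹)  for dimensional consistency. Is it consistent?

No

Expand each in SI base units:
  781 K^-1·s^-2·m^2:  m²·s⁻²·K⁻¹
  5.8 m²·K⁻¹·s⁻²·kg:  kg·m²·s⁻²·K⁻¹
  (716 kg m^2 s^-2 K^-1 mol^-1) × (810 mol):  [kg·m²·s⁻²·K⁻¹·mol⁻¹] · [mol] = kg·m²·s⁻²·K⁻¹
  (90 mol) × (45.0 kg·m²·s⁻²·K⁻¹·mol⁻¹):  [mol] · [kg·m²·s⁻²·K⁻¹·mol⁻¹] = kg·m²·s⁻²·K⁻¹
The terms do not share a single dimension (kg·m²·s⁻²·K⁻¹ vs m²·s⁻²·K⁻¹).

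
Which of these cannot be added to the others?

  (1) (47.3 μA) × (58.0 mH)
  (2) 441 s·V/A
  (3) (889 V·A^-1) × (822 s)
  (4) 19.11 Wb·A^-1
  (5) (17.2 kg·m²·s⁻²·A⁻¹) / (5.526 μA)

Work out the base dimensions of each:
  (1) [A] · [kg·m²·s⁻²·A⁻²] = kg·m²·s⁻²·A⁻¹
  (2) V·s·A⁻¹ = J·C⁻¹·s·A⁻¹ = kg·m²·s⁻²·A⁻²
  (3) [kg·m²·s⁻³·A⁻²] · [s] = kg·m²·s⁻²·A⁻²
  (4) Wb·A⁻¹ = V·s·A⁻¹ = kg·m²·s⁻²·A⁻²
  (5) [kg·m²·s⁻²·A⁻¹] / [A] = kg·m²·s⁻²·A⁻²
All reduce to kg·m²·s⁻²·A⁻² except (1), which is kg·m²·s⁻²·A⁻¹.

(1)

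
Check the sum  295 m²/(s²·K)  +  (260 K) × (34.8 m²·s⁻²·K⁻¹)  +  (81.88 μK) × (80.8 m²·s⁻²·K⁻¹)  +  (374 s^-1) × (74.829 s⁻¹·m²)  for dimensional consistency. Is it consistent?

No

Expand each in SI base units:
  295 m²/(s²·K):  m²·s⁻²·K⁻¹
  (260 K) × (34.8 m²·s⁻²·K⁻¹):  [K] · [m²·s⁻²·K⁻¹] = m²·s⁻²
  (81.88 μK) × (80.8 m²·s⁻²·K⁻¹):  [K] · [m²·s⁻²·K⁻¹] = m²·s⁻²
  (374 s^-1) × (74.829 s⁻¹·m²):  [s⁻¹] · [m²·s⁻¹] = m²·s⁻²
The terms do not share a single dimension (m²·s⁻² vs m²·s⁻²·K⁻¹).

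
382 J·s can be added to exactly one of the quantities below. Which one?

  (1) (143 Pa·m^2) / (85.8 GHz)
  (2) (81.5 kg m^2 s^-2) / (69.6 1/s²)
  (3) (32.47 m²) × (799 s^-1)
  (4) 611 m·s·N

(4)

Reference: J·s = N·m·s = kg·m²·s⁻¹.
Each option:
  (1) [kg·m·s⁻²] / [s⁻¹] = kg·m·s⁻¹
  (2) [kg·m²·s⁻²] / [s⁻²] = kg·m²
  (3) [m²] · [s⁻¹] = m²·s⁻¹
  (4) N·m·s = kg·m·s⁻²·m·s = kg·m²·s⁻¹  ← same
Only (4) matches kg·m²·s⁻¹.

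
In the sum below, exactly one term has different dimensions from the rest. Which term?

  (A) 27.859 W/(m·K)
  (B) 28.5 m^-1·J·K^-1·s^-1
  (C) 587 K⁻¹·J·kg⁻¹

(C)

Work out the base dimensions of each:
  (A) W·m⁻¹·K⁻¹ = J·s⁻¹·m⁻¹·K⁻¹ = kg·m·s⁻³·K⁻¹
  (B) J·s⁻¹·m⁻¹·K⁻¹ = N·m·s⁻¹·m⁻¹·K⁻¹ = kg·m·s⁻³·K⁻¹
  (C) J·kg⁻¹·K⁻¹ = N·m·kg⁻¹·K⁻¹ = m²·s⁻²·K⁻¹
All reduce to kg·m·s⁻³·K⁻¹ except (C), which is m²·s⁻²·K⁻¹.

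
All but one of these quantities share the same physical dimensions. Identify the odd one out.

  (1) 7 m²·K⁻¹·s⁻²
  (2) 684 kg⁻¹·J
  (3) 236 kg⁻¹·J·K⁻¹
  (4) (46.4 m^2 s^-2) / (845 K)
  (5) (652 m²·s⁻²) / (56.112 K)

Reduce each to base SI dimensions:
  (1) m²·s⁻²·K⁻¹
  (2) J·kg⁻¹ = N·m·kg⁻¹ = m²·s⁻²
  (3) J·kg⁻¹·K⁻¹ = N·m·kg⁻¹·K⁻¹ = m²·s⁻²·K⁻¹
  (4) [m²·s⁻²] / [K] = m²·s⁻²·K⁻¹
  (5) [m²·s⁻²] / [K] = m²·s⁻²·K⁻¹
All reduce to m²·s⁻²·K⁻¹ except (2), which is m²·s⁻².

(2)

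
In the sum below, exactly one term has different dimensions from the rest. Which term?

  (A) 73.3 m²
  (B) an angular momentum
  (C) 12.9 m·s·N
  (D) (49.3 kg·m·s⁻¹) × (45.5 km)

(A)

Reduce each to base SI dimensions:
  (A) m²
  (B) [angular momentum] = kg·m²·s⁻¹
  (C) N·m·s = kg·m·s⁻²·m·s = kg·m²·s⁻¹
  (D) [kg·m·s⁻¹] · [m] = kg·m²·s⁻¹
All reduce to kg·m²·s⁻¹ except (A), which is m².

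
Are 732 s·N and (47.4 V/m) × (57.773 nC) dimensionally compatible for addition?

Dimensions:
  732 s·N:  N·s = kg·m·s⁻²·s = kg·m·s⁻¹
  (47.4 V/m) × (57.773 nC):  [kg·m·s⁻³·A⁻¹] · [s·A] = kg·m·s⁻²
kg·m·s⁻¹ ≠ kg·m·s⁻², so they cannot be added.

No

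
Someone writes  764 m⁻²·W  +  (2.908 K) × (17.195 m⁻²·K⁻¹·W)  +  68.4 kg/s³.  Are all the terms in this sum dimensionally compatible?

In SI base units:
  764 m⁻²·W:  W·m⁻² = J·s⁻¹·m⁻² = kg·s⁻³
  (2.908 K) × (17.195 m⁻²·K⁻¹·W):  [K] · [kg·s⁻³·K⁻¹] = kg·s⁻³
  68.4 kg/s³:  kg·s⁻³
Every term reduces to kg·s⁻³.

Yes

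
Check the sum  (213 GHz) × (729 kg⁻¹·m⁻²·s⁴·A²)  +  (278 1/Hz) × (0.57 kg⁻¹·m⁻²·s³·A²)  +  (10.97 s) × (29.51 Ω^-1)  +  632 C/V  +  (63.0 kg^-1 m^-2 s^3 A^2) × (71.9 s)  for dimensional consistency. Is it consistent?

In SI base units:
  (213 GHz) × (729 kg⁻¹·m⁻²·s⁴·A²):  [s⁻¹] · [kg⁻¹·m⁻²·s⁴·A²] = kg⁻¹·m⁻²·s³·A²
  (278 1/Hz) × (0.57 kg⁻¹·m⁻²·s³·A²):  [s] · [kg⁻¹·m⁻²·s³·A²] = kg⁻¹·m⁻²·s⁴·A²
  (10.97 s) × (29.51 Ω^-1):  [s] · [kg⁻¹·m⁻²·s³·A²] = kg⁻¹·m⁻²·s⁴·A²
  632 C/V:  C·V⁻¹ = s·A·(J·C⁻¹)⁻¹ = kg⁻¹·m⁻²·s⁴·A²
  (63.0 kg^-1 m^-2 s^3 A^2) × (71.9 s):  [kg⁻¹·m⁻²·s³·A²] · [s] = kg⁻¹·m⁻²·s⁴·A²
The terms do not share a single dimension (kg⁻¹·m⁻²·s³·A² vs kg⁻¹·m⁻²·s⁴·A²).

No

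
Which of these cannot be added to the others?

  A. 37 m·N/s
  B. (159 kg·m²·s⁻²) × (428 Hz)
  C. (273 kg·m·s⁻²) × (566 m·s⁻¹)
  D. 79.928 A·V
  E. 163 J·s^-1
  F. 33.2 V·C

Dimensions:
  A. N·m·s⁻¹ = kg·m·s⁻²·m·s⁻¹ = kg·m²·s⁻³
  B. [kg·m²·s⁻²] · [s⁻¹] = kg·m²·s⁻³
  C. [kg·m·s⁻²] · [m·s⁻¹] = kg·m²·s⁻³
  D. V·A = J·C⁻¹·A = kg·m²·s⁻³
  E. J·s⁻¹ = N·m·s⁻¹ = kg·m²·s⁻³
  F. C·V = s·A·J·C⁻¹ = kg·m²·s⁻²
All reduce to kg·m²·s⁻³ except F., which is kg·m²·s⁻².

F.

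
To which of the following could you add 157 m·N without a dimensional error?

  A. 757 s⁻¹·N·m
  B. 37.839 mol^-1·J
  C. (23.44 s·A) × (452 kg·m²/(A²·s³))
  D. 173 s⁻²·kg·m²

Reference: N·m = kg·m·s⁻²·m = kg·m²·s⁻².
Each option:
  A. N·m·s⁻¹ = kg·m·s⁻²·m·s⁻¹ = kg·m²·s⁻³
  B. J·mol⁻¹ = N·m·mol⁻¹ = kg·m²·s⁻²·mol⁻¹
  C. [s·A] · [kg·m²·s⁻³·A⁻²] = kg·m²·s⁻²·A⁻¹
  D. kg·m²·s⁻²  ← same
Only D. matches kg·m²·s⁻².

D.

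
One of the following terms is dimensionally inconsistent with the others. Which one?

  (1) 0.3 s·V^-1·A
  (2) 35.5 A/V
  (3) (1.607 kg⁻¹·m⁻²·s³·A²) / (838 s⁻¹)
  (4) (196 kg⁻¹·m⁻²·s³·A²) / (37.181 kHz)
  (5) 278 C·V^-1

(2)

Expand each in SI base units:
  (1) A·s·V⁻¹ = A·s·(J·C⁻¹)⁻¹ = kg⁻¹·m⁻²·s⁴·A²
  (2) A·V⁻¹ = A·(J·C⁻¹)⁻¹ = kg⁻¹·m⁻²·s³·A²
  (3) [kg⁻¹·m⁻²·s³·A²] / [s⁻¹] = kg⁻¹·m⁻²·s⁴·A²
  (4) [kg⁻¹·m⁻²·s³·A²] / [s⁻¹] = kg⁻¹·m⁻²·s⁴·A²
  (5) C·V⁻¹ = s·A·(J·C⁻¹)⁻¹ = kg⁻¹·m⁻²·s⁴·A²
All reduce to kg⁻¹·m⁻²·s⁴·A² except (2), which is kg⁻¹·m⁻²·s³·A².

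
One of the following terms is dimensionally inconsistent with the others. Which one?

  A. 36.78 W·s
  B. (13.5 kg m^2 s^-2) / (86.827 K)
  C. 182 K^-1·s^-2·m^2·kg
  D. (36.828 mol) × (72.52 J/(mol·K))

A.

In SI base units:
  A. W·s = J·s⁻¹·s = kg·m²·s⁻²
  B. [kg·m²·s⁻²] / [K] = kg·m²·s⁻²·K⁻¹
  C. kg·m²·s⁻²·K⁻¹
  D. [mol] · [kg·m²·s⁻²·K⁻¹·mol⁻¹] = kg·m²·s⁻²·K⁻¹
All reduce to kg·m²·s⁻²·K⁻¹ except A., which is kg·m²·s⁻².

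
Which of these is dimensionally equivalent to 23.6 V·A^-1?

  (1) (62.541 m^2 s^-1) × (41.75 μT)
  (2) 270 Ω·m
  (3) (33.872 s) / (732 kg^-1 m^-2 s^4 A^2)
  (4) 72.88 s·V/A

(3)

Reference: V·A⁻¹ = J·C⁻¹·A⁻¹ = kg·m²·s⁻³·A⁻².
Each option:
  (1) [m²·s⁻¹] · [kg·s⁻²·A⁻¹] = kg·m²·s⁻³·A⁻¹
  (2) Ω·m = V·A⁻¹·m = kg·m³·s⁻³·A⁻²
  (3) [s] / [kg⁻¹·m⁻²·s⁴·A²] = kg·m²·s⁻³·A⁻²  ← same
  (4) V·s·A⁻¹ = J·C⁻¹·s·A⁻¹ = kg·m²·s⁻²·A⁻²
Only (3) matches kg·m²·s⁻³·A⁻².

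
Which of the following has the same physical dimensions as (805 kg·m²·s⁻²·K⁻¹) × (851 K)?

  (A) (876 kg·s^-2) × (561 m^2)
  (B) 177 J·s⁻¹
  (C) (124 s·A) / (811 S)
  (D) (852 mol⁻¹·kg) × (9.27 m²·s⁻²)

(A)

Reference: [kg·m²·s⁻²·K⁻¹] · [K] = kg·m²·s⁻².
Each option:
  (A) [kg·s⁻²] · [m²] = kg·m²·s⁻²  ← same
  (B) J·s⁻¹ = N·m·s⁻¹ = kg·m²·s⁻³
  (C) [s·A] / [kg⁻¹·m⁻²·s³·A²] = kg·m²·s⁻²·A⁻¹
  (D) [kg·mol⁻¹] · [m²·s⁻²] = kg·m²·s⁻²·mol⁻¹
Only (A) matches kg·m²·s⁻².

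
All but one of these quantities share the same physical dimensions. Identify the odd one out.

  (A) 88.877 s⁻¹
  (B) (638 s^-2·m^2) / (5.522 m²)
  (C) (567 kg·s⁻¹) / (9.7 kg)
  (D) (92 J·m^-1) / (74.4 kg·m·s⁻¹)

(B)

Expand each in SI base units:
  (A) s⁻¹
  (B) [m²·s⁻²] / [m²] = s⁻²
  (C) [kg·s⁻¹] / [kg] = s⁻¹
  (D) [kg·m·s⁻²] / [kg·m·s⁻¹] = s⁻¹
All reduce to s⁻¹ except (B), which is s⁻².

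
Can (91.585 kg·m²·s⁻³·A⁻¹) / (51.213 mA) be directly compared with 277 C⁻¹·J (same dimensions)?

Work out the base dimensions of each:
  (91.585 kg·m²·s⁻³·A⁻¹) / (51.213 mA):  [kg·m²·s⁻³·A⁻¹] / [A] = kg·m²·s⁻³·A⁻²
  277 C⁻¹·J:  J·C⁻¹ = N·m·(s·A)⁻¹ = kg·m²·s⁻³·A⁻¹
kg·m²·s⁻³·A⁻² ≠ kg·m²·s⁻³·A⁻¹, so they cannot be added.

No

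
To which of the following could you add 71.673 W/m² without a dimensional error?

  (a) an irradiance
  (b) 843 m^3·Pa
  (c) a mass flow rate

Reference: W·m⁻² = J·s⁻¹·m⁻² = kg·s⁻³.
Each option:
  (a) [irradiance] = kg·s⁻³  ← same
  (b) Pa·m³ = N·m⁻²·m³ = kg·m²·s⁻²
  (c) [mass flow rate] = kg·s⁻¹
Only (a) matches kg·s⁻³.

(a)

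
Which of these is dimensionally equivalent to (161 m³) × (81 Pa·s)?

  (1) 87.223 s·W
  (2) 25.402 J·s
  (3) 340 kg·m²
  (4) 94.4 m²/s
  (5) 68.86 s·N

(2)

Reference: [m³] · [kg·m⁻¹·s⁻¹] = kg·m²·s⁻¹.
Each option:
  (1) W·s = J·s⁻¹·s = kg·m²·s⁻²
  (2) J·s = N·m·s = kg·m²·s⁻¹  ← same
  (3) kg·m²
  (4) m²·s⁻¹
  (5) N·s = kg·m·s⁻²·s = kg·m·s⁻¹
Only (2) matches kg·m²·s⁻¹.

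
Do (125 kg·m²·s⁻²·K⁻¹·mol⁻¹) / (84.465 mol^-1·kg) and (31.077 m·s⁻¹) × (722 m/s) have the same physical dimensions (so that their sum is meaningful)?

In SI base units:
  (125 kg·m²·s⁻²·K⁻¹·mol⁻¹) / (84.465 mol^-1·kg):  [kg·m²·s⁻²·K⁻¹·mol⁻¹] / [kg·mol⁻¹] = m²·s⁻²·K⁻¹
  (31.077 m·s⁻¹) × (722 m/s):  [m·s⁻¹] · [m·s⁻¹] = m²·s⁻²
m²·s⁻²·K⁻¹ ≠ m²·s⁻², so they cannot be added.

No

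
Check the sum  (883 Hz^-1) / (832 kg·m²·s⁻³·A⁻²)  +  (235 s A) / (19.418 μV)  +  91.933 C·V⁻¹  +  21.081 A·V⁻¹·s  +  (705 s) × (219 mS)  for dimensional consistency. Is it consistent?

Yes

Reduce each to base SI dimensions:
  (883 Hz^-1) / (832 kg·m²·s⁻³·A⁻²):  [s] / [kg·m²·s⁻³·A⁻²] = kg⁻¹·m⁻²·s⁴·A²
  (235 s A) / (19.418 μV):  [s·A] / [kg·m²·s⁻³·A⁻¹] = kg⁻¹·m⁻²·s⁴·A²
  91.933 C·V⁻¹:  C·V⁻¹ = s·A·(J·C⁻¹)⁻¹ = kg⁻¹·m⁻²·s⁴·A²
  21.081 A·V⁻¹·s:  A·s·V⁻¹ = A·s·(J·C⁻¹)⁻¹ = kg⁻¹·m⁻²·s⁴·A²
  (705 s) × (219 mS):  [s] · [kg⁻¹·m⁻²·s³·A²] = kg⁻¹·m⁻²·s⁴·A²
Every term reduces to kg⁻¹·m⁻²·s⁴·A².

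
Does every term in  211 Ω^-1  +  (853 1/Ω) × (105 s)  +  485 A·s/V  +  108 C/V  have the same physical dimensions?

No

Dimensions:
  211 Ω^-1:  Ω⁻¹ = (V·A⁻¹)⁻¹ = kg⁻¹·m⁻²·s³·A²
  (853 1/Ω) × (105 s):  [kg⁻¹·m⁻²·s³·A²] · [s] = kg⁻¹·m⁻²·s⁴·A²
  485 A·s/V:  A·s·V⁻¹ = A·s·(J·C⁻¹)⁻¹ = kg⁻¹·m⁻²·s⁴·A²
  108 C/V:  C·V⁻¹ = s·A·(J·C⁻¹)⁻¹ = kg⁻¹·m⁻²·s⁴·A²
The terms do not share a single dimension (kg⁻¹·m⁻²·s³·A² vs kg⁻¹·m⁻²·s⁴·A²).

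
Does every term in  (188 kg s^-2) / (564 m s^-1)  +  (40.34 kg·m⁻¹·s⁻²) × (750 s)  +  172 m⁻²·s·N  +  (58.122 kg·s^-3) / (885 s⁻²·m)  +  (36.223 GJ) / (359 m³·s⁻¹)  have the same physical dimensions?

Work out the base dimensions of each:
  (188 kg s^-2) / (564 m s^-1):  [kg·s⁻²] / [m·s⁻¹] = kg·m⁻¹·s⁻¹
  (40.34 kg·m⁻¹·s⁻²) × (750 s):  [kg·m⁻¹·s⁻²] · [s] = kg·m⁻¹·s⁻¹
  172 m⁻²·s·N:  N·s·m⁻² = kg·m·s⁻²·s·m⁻² = kg·m⁻¹·s⁻¹
  (58.122 kg·s^-3) / (885 s⁻²·m):  [kg·s⁻³] / [m·s⁻²] = kg·m⁻¹·s⁻¹
  (36.223 GJ) / (359 m³·s⁻¹):  [kg·m²·s⁻²] / [m³·s⁻¹] = kg·m⁻¹·s⁻¹
Every term reduces to kg·m⁻¹·s⁻¹.

Yes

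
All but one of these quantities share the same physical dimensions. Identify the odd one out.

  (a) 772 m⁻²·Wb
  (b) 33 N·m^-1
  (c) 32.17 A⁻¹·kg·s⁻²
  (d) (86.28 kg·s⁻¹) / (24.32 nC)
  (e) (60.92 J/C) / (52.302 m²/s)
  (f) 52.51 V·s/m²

Dimensions:
  (a) Wb·m⁻² = V·s·m⁻² = kg·s⁻²·A⁻¹
  (b) N·m⁻¹ = kg·m·s⁻²·m⁻¹ = kg·s⁻²
  (c) kg·s⁻²·A⁻¹
  (d) [kg·s⁻¹] / [s·A] = kg·s⁻²·A⁻¹
  (e) [kg·m²·s⁻³·A⁻¹] / [m²·s⁻¹] = kg·s⁻²·A⁻¹
  (f) V·s·m⁻² = J·C⁻¹·s·m⁻² = kg·s⁻²·A⁻¹
All reduce to kg·s⁻²·A⁻¹ except (b), which is kg·s⁻².

(b)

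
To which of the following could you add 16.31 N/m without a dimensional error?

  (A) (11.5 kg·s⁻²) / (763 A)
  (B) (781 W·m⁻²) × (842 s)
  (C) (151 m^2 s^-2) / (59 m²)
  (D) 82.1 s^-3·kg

Reference: N·m⁻¹ = kg·m·s⁻²·m⁻¹ = kg·s⁻².
Each option:
  (A) [kg·s⁻²] / [A] = kg·s⁻²·A⁻¹
  (B) [kg·s⁻³] · [s] = kg·s⁻²  ← same
  (C) [m²·s⁻²] / [m²] = s⁻²
  (D) kg·s⁻³
Only (B) matches kg·s⁻².

(B)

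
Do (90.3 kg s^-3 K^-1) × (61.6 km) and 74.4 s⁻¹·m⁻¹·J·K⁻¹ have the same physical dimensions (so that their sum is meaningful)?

Yes

Dimensions:
  (90.3 kg s^-3 K^-1) × (61.6 km):  [kg·s⁻³·K⁻¹] · [m] = kg·m·s⁻³·K⁻¹
  74.4 s⁻¹·m⁻¹·J·K⁻¹:  J·s⁻¹·m⁻¹·K⁻¹ = N·m·s⁻¹·m⁻¹·K⁻¹ = kg·m·s⁻³·K⁻¹
Both are kg·m·s⁻³·K⁻¹, so they have the same dimensions and can be added.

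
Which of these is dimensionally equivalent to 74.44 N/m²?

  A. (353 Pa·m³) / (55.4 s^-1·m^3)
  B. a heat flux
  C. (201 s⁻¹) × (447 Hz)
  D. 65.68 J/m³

D.

Reference: N·m⁻² = kg·m·s⁻²·m⁻² = kg·m⁻¹·s⁻².
Each option:
  A. [kg·m²·s⁻²] / [m³·s⁻¹] = kg·m⁻¹·s⁻¹
  B. [heat flux] = kg·s⁻³
  C. [s⁻¹] · [s⁻¹] = s⁻²
  D. J·m⁻³ = N·m·m⁻³ = kg·m⁻¹·s⁻²  ← same
Only D. matches kg·m⁻¹·s⁻².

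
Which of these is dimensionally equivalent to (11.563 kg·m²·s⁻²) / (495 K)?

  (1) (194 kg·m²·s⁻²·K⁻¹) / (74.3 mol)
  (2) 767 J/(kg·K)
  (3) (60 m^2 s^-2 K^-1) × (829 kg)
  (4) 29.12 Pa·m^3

(3)

Reference: [kg·m²·s⁻²] / [K] = kg·m²·s⁻²·K⁻¹.
Each option:
  (1) [kg·m²·s⁻²·K⁻¹] / [mol] = kg·m²·s⁻²·K⁻¹·mol⁻¹
  (2) J·kg⁻¹·K⁻¹ = N·m·kg⁻¹·K⁻¹ = m²·s⁻²·K⁻¹
  (3) [m²·s⁻²·K⁻¹] · [kg] = kg·m²·s⁻²·K⁻¹  ← same
  (4) Pa·m³ = N·m⁻²·m³ = kg·m²·s⁻²
Only (3) matches kg·m²·s⁻²·K⁻¹.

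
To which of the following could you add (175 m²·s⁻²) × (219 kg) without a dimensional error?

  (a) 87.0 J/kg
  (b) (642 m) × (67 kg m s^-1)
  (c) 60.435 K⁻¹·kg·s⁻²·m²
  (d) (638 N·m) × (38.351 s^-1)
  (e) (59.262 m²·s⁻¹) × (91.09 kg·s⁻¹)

Reference: [m²·s⁻²] · [kg] = kg·m²·s⁻².
Each option:
  (a) J·kg⁻¹ = N·m·kg⁻¹ = m²·s⁻²
  (b) [m] · [kg·m·s⁻¹] = kg·m²·s⁻¹
  (c) kg·m²·s⁻²·K⁻¹
  (d) [kg·m²·s⁻²] · [s⁻¹] = kg·m²·s⁻³
  (e) [m²·s⁻¹] · [kg·s⁻¹] = kg·m²·s⁻²  ← same
Only (e) matches kg·m²·s⁻².

(e)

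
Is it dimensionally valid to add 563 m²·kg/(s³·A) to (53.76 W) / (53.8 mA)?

Expand each in SI base units:
  563 m²·kg/(s³·A):  kg·m²·s⁻³·A⁻¹
  (53.76 W) / (53.8 mA):  [kg·m²·s⁻³] / [A] = kg·m²·s⁻³·A⁻¹
Both are kg·m²·s⁻³·A⁻¹, so they have the same dimensions and can be added.

Yes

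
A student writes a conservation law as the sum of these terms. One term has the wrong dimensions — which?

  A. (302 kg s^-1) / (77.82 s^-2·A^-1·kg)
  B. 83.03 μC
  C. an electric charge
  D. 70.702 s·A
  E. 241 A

E.

In SI base units:
  A. [kg·s⁻¹] / [kg·s⁻²·A⁻¹] = s·A
  B. C = s·A
  C. [electric charge] = s·A
  D. A·s = s·A
  E. A
All reduce to s·A except E., which is A.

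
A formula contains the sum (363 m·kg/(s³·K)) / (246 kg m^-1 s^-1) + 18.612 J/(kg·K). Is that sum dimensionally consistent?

Yes

In SI base units:
  (363 m·kg/(s³·K)) / (246 kg m^-1 s^-1):  [kg·m·s⁻³·K⁻¹] / [kg·m⁻¹·s⁻¹] = m²·s⁻²·K⁻¹
  18.612 J/(kg·K):  J·kg⁻¹·K⁻¹ = N·m·kg⁻¹·K⁻¹ = m²·s⁻²·K⁻¹
Both are m²·s⁻²·K⁻¹, so they have the same dimensions and can be added.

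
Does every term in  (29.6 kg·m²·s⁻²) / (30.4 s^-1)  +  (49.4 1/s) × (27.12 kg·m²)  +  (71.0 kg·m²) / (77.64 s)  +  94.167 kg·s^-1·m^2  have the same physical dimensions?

Yes

Dimensions:
  (29.6 kg·m²·s⁻²) / (30.4 s^-1):  [kg·m²·s⁻²] / [s⁻¹] = kg·m²·s⁻¹
  (49.4 1/s) × (27.12 kg·m²):  [s⁻¹] · [kg·m²] = kg·m²·s⁻¹
  (71.0 kg·m²) / (77.64 s):  [kg·m²] / [s] = kg·m²·s⁻¹
  94.167 kg·s^-1·m^2:  kg·m²·s⁻¹
Every term reduces to kg·m²·s⁻¹.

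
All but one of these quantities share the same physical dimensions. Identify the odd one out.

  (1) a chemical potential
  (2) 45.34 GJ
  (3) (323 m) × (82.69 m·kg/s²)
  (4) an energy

Expand each in SI base units:
  (1) [chemical potential] = kg·m²·s⁻²·mol⁻¹
  (2) J = N·m = kg·m²·s⁻²
  (3) [m] · [kg·m·s⁻²] = kg·m²·s⁻²
  (4) [energy] = kg·m²·s⁻²
All reduce to kg·m²·s⁻² except (1), which is kg·m²·s⁻²·mol⁻¹.

(1)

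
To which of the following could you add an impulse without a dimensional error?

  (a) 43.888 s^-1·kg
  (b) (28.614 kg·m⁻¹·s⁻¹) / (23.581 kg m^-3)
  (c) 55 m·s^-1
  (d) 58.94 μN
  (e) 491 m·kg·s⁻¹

Reference: [impulse] = kg·m·s⁻¹.
Each option:
  (a) kg·s⁻¹
  (b) [kg·m⁻¹·s⁻¹] / [kg·m⁻³] = m²·s⁻¹
  (c) m·s⁻¹
  (d) N = kg·m·s⁻²
  (e) kg·m·s⁻¹  ← same
Only (e) matches kg·m·s⁻¹.

(e)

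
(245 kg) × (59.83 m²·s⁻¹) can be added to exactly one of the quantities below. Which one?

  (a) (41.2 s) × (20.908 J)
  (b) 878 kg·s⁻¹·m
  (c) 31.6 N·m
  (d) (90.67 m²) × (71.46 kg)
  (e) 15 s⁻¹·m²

(a)

Reference: [kg] · [m²·s⁻¹] = kg·m²·s⁻¹.
Each option:
  (a) [s] · [kg·m²·s⁻²] = kg·m²·s⁻¹  ← same
  (b) kg·m·s⁻¹
  (c) N·m = kg·m·s⁻²·m = kg·m²·s⁻²
  (d) [m²] · [kg] = kg·m²
  (e) m²·s⁻¹
Only (a) matches kg·m²·s⁻¹.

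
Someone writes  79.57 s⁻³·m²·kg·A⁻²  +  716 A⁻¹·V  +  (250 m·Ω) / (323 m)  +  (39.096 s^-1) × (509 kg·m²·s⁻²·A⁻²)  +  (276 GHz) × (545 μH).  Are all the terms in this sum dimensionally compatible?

Yes

Dimensions:
  79.57 s⁻³·m²·kg·A⁻²:  kg·m²·s⁻³·A⁻²
  716 A⁻¹·V:  V·A⁻¹ = J·C⁻¹·A⁻¹ = kg·m²·s⁻³·A⁻²
  (250 m·Ω) / (323 m):  [kg·m³·s⁻³·A⁻²] / [m] = kg·m²·s⁻³·A⁻²
  (39.096 s^-1) × (509 kg·m²·s⁻²·A⁻²):  [s⁻¹] · [kg·m²·s⁻²·A⁻²] = kg·m²·s⁻³·A⁻²
  (276 GHz) × (545 μH):  [s⁻¹] · [kg·m²·s⁻²·A⁻²] = kg·m²·s⁻³·A⁻²
Every term reduces to kg·m²·s⁻³·A⁻².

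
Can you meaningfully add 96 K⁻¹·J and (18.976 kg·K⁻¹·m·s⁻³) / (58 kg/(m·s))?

No

Expand each in SI base units:
  96 K⁻¹·J:  J·K⁻¹ = N·m·K⁻¹ = kg·m²·s⁻²·K⁻¹
  (18.976 kg·K⁻¹·m·s⁻³) / (58 kg/(m·s)):  [kg·m·s⁻³·K⁻¹] / [kg·m⁻¹·s⁻¹] = m²·s⁻²·K⁻¹
kg·m²·s⁻²·K⁻¹ ≠ m²·s⁻²·K⁻¹, so they cannot be added.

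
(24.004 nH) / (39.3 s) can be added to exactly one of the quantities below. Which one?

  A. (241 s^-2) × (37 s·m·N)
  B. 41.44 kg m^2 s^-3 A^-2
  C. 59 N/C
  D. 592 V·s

B.

Reference: [kg·m²·s⁻²·A⁻²] / [s] = kg·m²·s⁻³·A⁻².
Each option:
  A. [s⁻²] · [kg·m²·s⁻¹] = kg·m²·s⁻³
  B. kg·m²·s⁻³·A⁻²  ← same
  C. N·C⁻¹ = kg·m·s⁻²·(s·A)⁻¹ = kg·m·s⁻³·A⁻¹
  D. V·s = J·C⁻¹·s = kg·m²·s⁻²·A⁻¹
Only B. matches kg·m²·s⁻³·A⁻².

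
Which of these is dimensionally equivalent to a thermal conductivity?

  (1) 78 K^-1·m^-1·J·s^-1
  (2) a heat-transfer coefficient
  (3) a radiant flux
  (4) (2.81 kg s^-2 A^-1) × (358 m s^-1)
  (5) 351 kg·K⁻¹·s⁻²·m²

(1)

Reference: [thermal conductivity] = kg·m·s⁻³·K⁻¹.
Each option:
  (1) J·s⁻¹·m⁻¹·K⁻¹ = N·m·s⁻¹·m⁻¹·K⁻¹ = kg·m·s⁻³·K⁻¹  ← same
  (2) [heat-transfer coefficient] = kg·s⁻³·K⁻¹
  (3) [radiant flux] = kg·m²·s⁻³
  (4) [kg·s⁻²·A⁻¹] · [m·s⁻¹] = kg·m·s⁻³·A⁻¹
  (5) kg·m²·s⁻²·K⁻¹
Only (1) matches kg·m·s⁻³·K⁻¹.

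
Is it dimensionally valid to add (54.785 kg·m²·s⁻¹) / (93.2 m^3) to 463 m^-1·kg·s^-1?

In SI base units:
  (54.785 kg·m²·s⁻¹) / (93.2 m^3):  [kg·m²·s⁻¹] / [m³] = kg·m⁻¹·s⁻¹
  463 m^-1·kg·s^-1:  kg·m⁻¹·s⁻¹
Both are kg·m⁻¹·s⁻¹, so they have the same dimensions and can be added.

Yes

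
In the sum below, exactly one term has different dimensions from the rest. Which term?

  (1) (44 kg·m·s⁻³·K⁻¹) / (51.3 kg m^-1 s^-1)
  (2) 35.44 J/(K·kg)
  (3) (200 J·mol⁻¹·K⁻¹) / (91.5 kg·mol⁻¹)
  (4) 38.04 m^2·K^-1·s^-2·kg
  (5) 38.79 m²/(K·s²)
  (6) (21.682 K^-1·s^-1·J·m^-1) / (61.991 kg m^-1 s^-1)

(4)

Dimensions:
  (1) [kg·m·s⁻³·K⁻¹] / [kg·m⁻¹·s⁻¹] = m²·s⁻²·K⁻¹
  (2) J·kg⁻¹·K⁻¹ = N·m·kg⁻¹·K⁻¹ = m²·s⁻²·K⁻¹
  (3) [kg·m²·s⁻²·K⁻¹·mol⁻¹] / [kg·mol⁻¹] = m²·s⁻²·K⁻¹
  (4) kg·m²·s⁻²·K⁻¹
  (5) m²·s⁻²·K⁻¹
  (6) [kg·m·s⁻³·K⁻¹] / [kg·m⁻¹·s⁻¹] = m²·s⁻²·K⁻¹
All reduce to m²·s⁻²·K⁻¹ except (4), which is kg·m²·s⁻²·K⁻¹.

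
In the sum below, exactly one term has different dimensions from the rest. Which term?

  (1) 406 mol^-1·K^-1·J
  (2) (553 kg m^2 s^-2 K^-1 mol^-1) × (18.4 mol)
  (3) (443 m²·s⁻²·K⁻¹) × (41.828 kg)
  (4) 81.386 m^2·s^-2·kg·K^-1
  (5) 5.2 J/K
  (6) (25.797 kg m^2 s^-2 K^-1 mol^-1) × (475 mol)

(1)

In SI base units:
  (1) J·mol⁻¹·K⁻¹ = N·m·mol⁻¹·K⁻¹ = kg·m²·s⁻²·K⁻¹·mol⁻¹
  (2) [kg·m²·s⁻²·K⁻¹·mol⁻¹] · [mol] = kg·m²·s⁻²·K⁻¹
  (3) [m²·s⁻²·K⁻¹] · [kg] = kg·m²·s⁻²·K⁻¹
  (4) kg·m²·s⁻²·K⁻¹
  (5) J·K⁻¹ = N·m·K⁻¹ = kg·m²·s⁻²·K⁻¹
  (6) [kg·m²·s⁻²·K⁻¹·mol⁻¹] · [mol] = kg·m²·s⁻²·K⁻¹
All reduce to kg·m²·s⁻²·K⁻¹ except (1), which is kg·m²·s⁻²·K⁻¹·mol⁻¹.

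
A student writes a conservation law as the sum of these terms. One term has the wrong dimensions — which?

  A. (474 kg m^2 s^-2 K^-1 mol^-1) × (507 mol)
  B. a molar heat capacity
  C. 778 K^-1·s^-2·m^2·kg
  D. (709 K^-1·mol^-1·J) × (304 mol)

B.

Work out the base dimensions of each:
  A. [kg·m²·s⁻²·K⁻¹·mol⁻¹] · [mol] = kg·m²·s⁻²·K⁻¹
  B. [molar heat capacity] = kg·m²·s⁻²·K⁻¹·mol⁻¹
  C. kg·m²·s⁻²·K⁻¹
  D. [kg·m²·s⁻²·K⁻¹·mol⁻¹] · [mol] = kg·m²·s⁻²·K⁻¹
All reduce to kg·m²·s⁻²·K⁻¹ except B., which is kg·m²·s⁻²·K⁻¹·mol⁻¹.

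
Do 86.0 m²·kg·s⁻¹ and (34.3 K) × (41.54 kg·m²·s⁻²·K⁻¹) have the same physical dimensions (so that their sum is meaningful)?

No

Work out the base dimensions of each:
  86.0 m²·kg·s⁻¹:  kg·m²·s⁻¹
  (34.3 K) × (41.54 kg·m²·s⁻²·K⁻¹):  [K] · [kg·m²·s⁻²·K⁻¹] = kg·m²·s⁻²
kg·m²·s⁻¹ ≠ kg·m²·s⁻², so they cannot be added.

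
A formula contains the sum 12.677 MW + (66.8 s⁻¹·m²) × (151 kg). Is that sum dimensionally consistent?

Reduce each to base SI dimensions:
  12.677 MW:  W = J·s⁻¹ = kg·m²·s⁻³
  (66.8 s⁻¹·m²) × (151 kg):  [m²·s⁻¹] · [kg] = kg·m²·s⁻¹
kg·m²·s⁻³ ≠ kg·m²·s⁻¹, so they cannot be added.

No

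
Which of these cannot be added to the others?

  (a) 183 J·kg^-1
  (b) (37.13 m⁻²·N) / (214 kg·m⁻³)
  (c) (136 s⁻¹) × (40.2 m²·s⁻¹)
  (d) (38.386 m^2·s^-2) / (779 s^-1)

Work out the base dimensions of each:
  (a) J·kg⁻¹ = N·m·kg⁻¹ = m²·s⁻²
  (b) [kg·m⁻¹·s⁻²] / [kg·m⁻³] = m²·s⁻²
  (c) [s⁻¹] · [m²·s⁻¹] = m²·s⁻²
  (d) [m²·s⁻²] / [s⁻¹] = m²·s⁻¹
All reduce to m²·s⁻² except (d), which is m²·s⁻¹.

(d)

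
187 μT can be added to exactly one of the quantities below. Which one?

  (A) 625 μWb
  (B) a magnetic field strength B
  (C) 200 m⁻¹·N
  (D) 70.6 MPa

Reference: T = Wb·m⁻² = kg·s⁻²·A⁻¹.
Each option:
  (A) Wb = V·s = kg·m²·s⁻²·A⁻¹
  (B) [magnetic field strength B] = kg·s⁻²·A⁻¹  ← same
  (C) N·m⁻¹ = kg·m·s⁻²·m⁻¹ = kg·s⁻²
  (D) Pa = N·m⁻² = kg·m⁻¹·s⁻²
Only (B) matches kg·s⁻²·A⁻¹.

(B)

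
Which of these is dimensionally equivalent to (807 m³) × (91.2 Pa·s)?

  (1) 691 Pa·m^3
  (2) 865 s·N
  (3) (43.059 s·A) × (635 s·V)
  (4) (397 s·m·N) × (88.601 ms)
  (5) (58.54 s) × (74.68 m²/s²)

(3)

Reference: [m³] · [kg·m⁻¹·s⁻¹] = kg·m²·s⁻¹.
Each option:
  (1) Pa·m³ = N·m⁻²·m³ = kg·m²·s⁻²
  (2) N·s = kg·m·s⁻²·s = kg·m·s⁻¹
  (3) [s·A] · [kg·m²·s⁻²·A⁻¹] = kg·m²·s⁻¹  ← same
  (4) [kg·m²·s⁻¹] · [s] = kg·m²
  (5) [s] · [m²·s⁻²] = m²·s⁻¹
Only (3) matches kg·m²·s⁻¹.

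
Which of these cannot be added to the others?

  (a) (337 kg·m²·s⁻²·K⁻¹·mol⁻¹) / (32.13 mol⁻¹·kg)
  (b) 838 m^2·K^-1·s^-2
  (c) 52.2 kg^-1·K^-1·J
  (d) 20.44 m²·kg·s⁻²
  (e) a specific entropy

(d)

Expand each in SI base units:
  (a) [kg·m²·s⁻²·K⁻¹·mol⁻¹] / [kg·mol⁻¹] = m²·s⁻²·K⁻¹
  (b) m²·s⁻²·K⁻¹
  (c) J·kg⁻¹·K⁻¹ = N·m·kg⁻¹·K⁻¹ = m²·s⁻²·K⁻¹
  (d) kg·m²·s⁻²
  (e) [specific entropy] = m²·s⁻²·K⁻¹
All reduce to m²·s⁻²·K⁻¹ except (d), which is kg·m²·s⁻².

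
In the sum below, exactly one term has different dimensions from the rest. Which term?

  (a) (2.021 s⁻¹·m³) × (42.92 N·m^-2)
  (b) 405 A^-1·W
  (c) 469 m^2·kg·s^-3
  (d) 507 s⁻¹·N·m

Dimensions:
  (a) [m³·s⁻¹] · [kg·m⁻¹·s⁻²] = kg·m²·s⁻³
  (b) W·A⁻¹ = J·s⁻¹·A⁻¹ = kg·m²·s⁻³·A⁻¹
  (c) kg·m²·s⁻³
  (d) N·m·s⁻¹ = kg·m·s⁻²·m·s⁻¹ = kg·m²·s⁻³
All reduce to kg·m²·s⁻³ except (b), which is kg·m²·s⁻³·A⁻¹.

(b)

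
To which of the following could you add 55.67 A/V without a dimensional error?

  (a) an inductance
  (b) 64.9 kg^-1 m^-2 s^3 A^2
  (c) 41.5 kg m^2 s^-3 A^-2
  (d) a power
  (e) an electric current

Reference: A·V⁻¹ = A·(J·C⁻¹)⁻¹ = kg⁻¹·m⁻²·s³·A².
Each option:
  (a) [inductance] = kg·m²·s⁻²·A⁻²
  (b) kg⁻¹·m⁻²·s³·A²  ← same
  (c) kg·m²·s⁻³·A⁻²
  (d) [power] = kg·m²·s⁻³
  (e) [electric current] = A
Only (b) matches kg⁻¹·m⁻²·s³·A².

(b)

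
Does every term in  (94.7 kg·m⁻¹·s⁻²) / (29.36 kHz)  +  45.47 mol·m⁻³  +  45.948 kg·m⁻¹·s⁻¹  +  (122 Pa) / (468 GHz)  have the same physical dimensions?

In SI base units:
  (94.7 kg·m⁻¹·s⁻²) / (29.36 kHz):  [kg·m⁻¹·s⁻²] / [s⁻¹] = kg·m⁻¹·s⁻¹
  45.47 mol·m⁻³:  mol·m⁻³ = m⁻³·mol
  45.948 kg·m⁻¹·s⁻¹:  kg·m⁻¹·s⁻¹
  (122 Pa) / (468 GHz):  [kg·m⁻¹·s⁻²] / [s⁻¹] = kg·m⁻¹·s⁻¹
The terms do not share a single dimension (kg·m⁻¹·s⁻¹ vs m⁻³·mol).

No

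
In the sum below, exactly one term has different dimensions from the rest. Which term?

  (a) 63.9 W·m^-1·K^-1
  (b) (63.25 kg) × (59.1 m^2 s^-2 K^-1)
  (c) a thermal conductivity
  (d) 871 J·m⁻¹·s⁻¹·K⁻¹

(b)

Expand each in SI base units:
  (a) W·m⁻¹·K⁻¹ = J·s⁻¹·m⁻¹·K⁻¹ = kg·m·s⁻³·K⁻¹
  (b) [kg] · [m²·s⁻²·K⁻¹] = kg·m²·s⁻²·K⁻¹
  (c) [thermal conductivity] = kg·m·s⁻³·K⁻¹
  (d) J·s⁻¹·m⁻¹·K⁻¹ = N·m·s⁻¹·m⁻¹·K⁻¹ = kg·m·s⁻³·K⁻¹
All reduce to kg·m·s⁻³·K⁻¹ except (b), which is kg·m²·s⁻²·K⁻¹.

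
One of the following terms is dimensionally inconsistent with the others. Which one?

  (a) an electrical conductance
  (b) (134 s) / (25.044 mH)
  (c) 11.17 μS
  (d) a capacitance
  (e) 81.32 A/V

Expand each in SI base units:
  (a) [electrical conductance] = kg⁻¹·m⁻²·s³·A²
  (b) [s] / [kg·m²·s⁻²·A⁻²] = kg⁻¹·m⁻²·s³·A²
  (c) S = Ω⁻¹ = kg⁻¹·m⁻²·s³·A²
  (d) [capacitance] = kg⁻¹·m⁻²·s⁴·A²
  (e) A·V⁻¹ = A·(J·C⁻¹)⁻¹ = kg⁻¹·m⁻²·s³·A²
All reduce to kg⁻¹·m⁻²·s³·A² except (d), which is kg⁻¹·m⁻²·s⁴·A².

(d)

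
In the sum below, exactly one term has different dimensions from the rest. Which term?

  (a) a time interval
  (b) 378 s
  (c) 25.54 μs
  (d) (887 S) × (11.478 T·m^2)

Dimensions:
  (a) [time interval] = s
  (b) s
  (c) s
  (d) [kg⁻¹·m⁻²·s³·A²] · [kg·m²·s⁻²·A⁻¹] = s·A
All reduce to s except (d), which is s·A.

(d)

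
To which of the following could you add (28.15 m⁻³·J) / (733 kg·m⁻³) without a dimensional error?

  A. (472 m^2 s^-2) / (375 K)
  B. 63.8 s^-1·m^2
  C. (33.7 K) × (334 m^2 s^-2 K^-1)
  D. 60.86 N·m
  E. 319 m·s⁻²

C.

Reference: [kg·m⁻¹·s⁻²] / [kg·m⁻³] = m²·s⁻².
Each option:
  A. [m²·s⁻²] / [K] = m²·s⁻²·K⁻¹
  B. m²·s⁻¹
  C. [K] · [m²·s⁻²·K⁻¹] = m²·s⁻²  ← same
  D. N·m = kg·m·s⁻²·m = kg·m²·s⁻²
  E. m·s⁻²
Only C. matches m²·s⁻².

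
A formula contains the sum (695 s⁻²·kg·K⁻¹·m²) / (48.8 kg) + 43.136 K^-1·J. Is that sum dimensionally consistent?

In SI base units:
  (695 s⁻²·kg·K⁻¹·m²) / (48.8 kg):  [kg·m²·s⁻²·K⁻¹] / [kg] = m²·s⁻²·K⁻¹
  43.136 K^-1·J:  J·K⁻¹ = N·m·K⁻¹ = kg·m²·s⁻²·K⁻¹
m²·s⁻²·K⁻¹ ≠ kg·m²·s⁻²·K⁻¹, so they cannot be added.

No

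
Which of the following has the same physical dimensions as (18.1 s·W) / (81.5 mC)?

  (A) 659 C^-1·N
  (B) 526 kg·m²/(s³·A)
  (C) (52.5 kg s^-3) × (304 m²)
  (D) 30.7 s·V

(B)

Reference: [kg·m²·s⁻²] / [s·A] = kg·m²·s⁻³·A⁻¹.
Each option:
  (A) N·C⁻¹ = kg·m·s⁻²·(s·A)⁻¹ = kg·m·s⁻³·A⁻¹
  (B) kg·m²·s⁻³·A⁻¹  ← same
  (C) [kg·s⁻³] · [m²] = kg·m²·s⁻³
  (D) V·s = J·C⁻¹·s = kg·m²·s⁻²·A⁻¹
Only (B) matches kg·m²·s⁻³·A⁻¹.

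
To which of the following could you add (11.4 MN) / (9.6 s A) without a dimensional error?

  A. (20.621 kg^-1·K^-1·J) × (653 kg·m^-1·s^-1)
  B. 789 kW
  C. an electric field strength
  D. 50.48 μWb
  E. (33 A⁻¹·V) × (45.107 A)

C.

Reference: [kg·m·s⁻²] / [s·A] = kg·m·s⁻³·A⁻¹.
Each option:
  A. [m²·s⁻²·K⁻¹] · [kg·m⁻¹·s⁻¹] = kg·m·s⁻³·K⁻¹
  B. W = J·s⁻¹ = kg·m²·s⁻³
  C. [electric field strength] = kg·m·s⁻³·A⁻¹  ← same
  D. Wb = V·s = kg·m²·s⁻²·A⁻¹
  E. [kg·m²·s⁻³·A⁻²] · [A] = kg·m²·s⁻³·A⁻¹
Only C. matches kg·m·s⁻³·A⁻¹.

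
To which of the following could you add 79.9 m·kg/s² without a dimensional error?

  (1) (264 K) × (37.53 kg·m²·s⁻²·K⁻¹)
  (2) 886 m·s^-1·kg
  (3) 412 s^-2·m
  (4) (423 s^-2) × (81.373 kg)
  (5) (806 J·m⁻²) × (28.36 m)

Reference: kg·m·s⁻².
Each option:
  (1) [K] · [kg·m²·s⁻²·K⁻¹] = kg·m²·s⁻²
  (2) kg·m·s⁻¹
  (3) m·s⁻²
  (4) [s⁻²] · [kg] = kg·s⁻²
  (5) [kg·s⁻²] · [m] = kg·m·s⁻²  ← same
Only (5) matches kg·m·s⁻².

(5)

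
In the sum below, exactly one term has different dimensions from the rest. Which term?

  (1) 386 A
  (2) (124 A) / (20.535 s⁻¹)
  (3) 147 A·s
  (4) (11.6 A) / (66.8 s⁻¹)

Dimensions:
  (1) A
  (2) [A] / [s⁻¹] = s·A
  (3) A·s = s·A
  (4) [A] / [s⁻¹] = s·A
All reduce to s·A except (1), which is A.

(1)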